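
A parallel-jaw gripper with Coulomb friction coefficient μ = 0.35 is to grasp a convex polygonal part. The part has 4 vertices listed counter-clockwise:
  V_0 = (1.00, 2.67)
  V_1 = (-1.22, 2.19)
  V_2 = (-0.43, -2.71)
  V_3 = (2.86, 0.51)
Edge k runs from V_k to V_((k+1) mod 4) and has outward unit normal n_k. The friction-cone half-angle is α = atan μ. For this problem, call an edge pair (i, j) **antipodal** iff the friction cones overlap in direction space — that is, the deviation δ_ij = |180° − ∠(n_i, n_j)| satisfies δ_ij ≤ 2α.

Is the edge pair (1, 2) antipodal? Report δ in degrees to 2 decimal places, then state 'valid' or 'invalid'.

α = atan 0.35 = 19.29°;  2α = 38.58°
edge 1: e_1 = (+0.79, -4.90);  n_1 = (-0.9873, -0.1592)
edge 2: e_2 = (+3.29, +3.22);  n_2 = (+0.6995, -0.7147)
∠(n_1, n_2) = 125.23°
δ = |180° − 125.23°| = 54.77°
54.77° > 2α = 38.58°  →  invalid

δ = 54.77°, invalid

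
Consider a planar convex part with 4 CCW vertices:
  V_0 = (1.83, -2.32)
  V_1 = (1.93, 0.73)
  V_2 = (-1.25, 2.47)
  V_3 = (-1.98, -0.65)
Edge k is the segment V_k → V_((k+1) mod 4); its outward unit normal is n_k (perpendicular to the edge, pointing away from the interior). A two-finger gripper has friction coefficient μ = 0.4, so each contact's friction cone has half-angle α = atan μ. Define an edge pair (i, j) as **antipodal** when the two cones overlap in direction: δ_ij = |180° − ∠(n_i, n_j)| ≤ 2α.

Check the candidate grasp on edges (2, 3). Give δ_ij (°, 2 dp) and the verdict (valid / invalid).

δ = 100.50°, invalid

α = atan 0.4 = 21.80°;  2α = 43.60°
edge 2: e_2 = (-0.73, -3.12);  n_2 = (-0.9737, +0.2278)
edge 3: e_3 = (+3.81, -1.67);  n_3 = (-0.4014, -0.9159)
∠(n_2, n_3) = 79.50°
δ = |180° − 79.50°| = 100.50°
100.50° > 2α = 43.60°  →  invalid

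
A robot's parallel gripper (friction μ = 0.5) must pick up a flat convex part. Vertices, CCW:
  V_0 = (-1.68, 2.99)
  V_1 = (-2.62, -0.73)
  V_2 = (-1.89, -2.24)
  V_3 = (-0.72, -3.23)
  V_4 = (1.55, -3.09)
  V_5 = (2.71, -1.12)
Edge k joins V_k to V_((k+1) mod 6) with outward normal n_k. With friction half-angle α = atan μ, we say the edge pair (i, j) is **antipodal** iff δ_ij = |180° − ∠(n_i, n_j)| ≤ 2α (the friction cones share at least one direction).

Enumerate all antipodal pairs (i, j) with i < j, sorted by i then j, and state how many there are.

count = 4; pairs: (0,4), (1,5), (2,5), (3,5)

α = atan 0.5 = 26.57°;  2α = 53.13°
n_0 = (-0.9695, +0.2450)
n_1 = (-0.9003, -0.4352)
n_2 = (-0.6459, -0.7634)
n_3 = (+0.0616, -0.9981)
n_4 = (+0.8617, -0.5074)
n_5 = (+0.6834, +0.7300)
  (0,1): δ = 140.02°  ·
  (0,2): δ = 116.06°  ·
  (0,3): δ = 72.29°  ·
  (0,4): δ = 16.31°  ✓
  (0,5): δ = 61.07°  ·
  (1,2): δ = 156.04°  ·
  (1,3): δ = 112.27°  ·
  (1,4): δ = 56.29°  ·
  (1,5): δ = 21.09°  ✓
  (2,3): δ = 136.23°  ·
  (2,4): δ = 80.25°  ·
  (2,5): δ = 2.88°  ✓
  (3,4): δ = 124.02°  ·
  (3,5): δ = 46.64°  ✓
  (4,5): δ = 102.62°  ·
antipodal pairs: 4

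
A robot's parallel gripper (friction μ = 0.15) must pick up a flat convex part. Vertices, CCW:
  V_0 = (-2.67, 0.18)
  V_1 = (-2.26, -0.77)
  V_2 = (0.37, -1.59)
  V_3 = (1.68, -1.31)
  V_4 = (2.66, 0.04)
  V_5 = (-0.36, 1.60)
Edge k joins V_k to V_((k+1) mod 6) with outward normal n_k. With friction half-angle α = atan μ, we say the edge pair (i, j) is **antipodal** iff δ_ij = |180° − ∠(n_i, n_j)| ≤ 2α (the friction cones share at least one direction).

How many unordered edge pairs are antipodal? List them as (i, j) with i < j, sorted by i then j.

α = atan 0.15 = 8.53°;  2α = 17.06°
n_0 = (-0.9181, -0.3963)
n_1 = (-0.2977, -0.9547)
n_2 = (+0.2090, -0.9779)
n_3 = (+0.8093, -0.5875)
n_4 = (+0.4589, +0.8885)
n_5 = (-0.5237, +0.8519)
  (0,1): δ = 130.66°  ·
  (0,2): δ = 101.28°  ·
  (0,3): δ = 59.32°  ·
  (0,4): δ = 39.34°  ·
  (0,5): δ = 98.24°  ·
  (1,2): δ = 150.62°  ·
  (1,3): δ = 108.66°  ·
  (1,4): δ = 10.00°  ✓
  (1,5): δ = 48.90°  ·
  (2,3): δ = 138.04°  ·
  (2,4): δ = 39.38°  ·
  (2,5): δ = 19.51°  ·
  (3,4): δ = 81.34°  ·
  (3,5): δ = 22.44°  ·
  (4,5): δ = 121.10°  ·
antipodal pairs: 1

count = 1; pairs: (1,4)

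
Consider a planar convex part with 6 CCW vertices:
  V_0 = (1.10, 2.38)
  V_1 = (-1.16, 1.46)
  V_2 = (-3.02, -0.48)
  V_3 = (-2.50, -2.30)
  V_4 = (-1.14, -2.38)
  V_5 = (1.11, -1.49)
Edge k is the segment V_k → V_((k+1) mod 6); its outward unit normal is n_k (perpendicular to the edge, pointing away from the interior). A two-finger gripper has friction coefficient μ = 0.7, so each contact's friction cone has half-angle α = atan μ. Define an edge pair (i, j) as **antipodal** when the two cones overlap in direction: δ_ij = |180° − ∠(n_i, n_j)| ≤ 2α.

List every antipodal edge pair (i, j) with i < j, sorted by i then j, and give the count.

α = atan 0.7 = 34.99°;  2α = 69.98°
n_0 = (-0.3770, +0.9262)
n_1 = (-0.7218, +0.6921)
n_2 = (-0.9615, -0.2747)
n_3 = (-0.0587, -0.9983)
n_4 = (+0.3678, -0.9299)
n_5 = (+1.0000, +0.0026)
  (0,1): δ = 155.94°  ·
  (0,2): δ = 96.20°  ·
  (0,3): δ = 25.52°  ✓
  (0,4): δ = 0.57°  ✓
  (0,5): δ = 68.00°  ✓
  (1,2): δ = 120.26°  ·
  (1,3): δ = 49.57°  ✓
  (1,4): δ = 24.62°  ✓
  (1,5): δ = 43.94°  ✓
  (2,3): δ = 109.31°  ·
  (2,4): δ = 84.36°  ·
  (2,5): δ = 15.80°  ✓
  (3,4): δ = 155.05°  ·
  (3,5): δ = 86.49°  ·
  (4,5): δ = 111.43°  ·
antipodal pairs: 7

count = 7; pairs: (0,3), (0,4), (0,5), (1,3), (1,4), (1,5), (2,5)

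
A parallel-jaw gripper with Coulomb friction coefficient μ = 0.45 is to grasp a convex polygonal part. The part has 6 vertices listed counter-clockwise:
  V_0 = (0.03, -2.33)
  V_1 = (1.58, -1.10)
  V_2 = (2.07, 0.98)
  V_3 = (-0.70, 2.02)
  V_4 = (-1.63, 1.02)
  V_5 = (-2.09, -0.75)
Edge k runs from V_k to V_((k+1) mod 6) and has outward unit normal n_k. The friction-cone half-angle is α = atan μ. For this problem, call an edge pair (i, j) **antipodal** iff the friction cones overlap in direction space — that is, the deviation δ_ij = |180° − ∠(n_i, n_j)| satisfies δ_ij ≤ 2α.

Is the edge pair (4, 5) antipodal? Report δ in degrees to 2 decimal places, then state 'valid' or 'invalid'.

δ = 112.13°, invalid

α = atan 0.45 = 24.23°;  2α = 48.46°
edge 4: e_4 = (-0.46, -1.77);  n_4 = (-0.9678, +0.2515)
edge 5: e_5 = (+2.12, -1.58);  n_5 = (-0.5976, -0.8018)
∠(n_4, n_5) = 67.87°
δ = |180° − 67.87°| = 112.13°
112.13° > 2α = 48.46°  →  invalid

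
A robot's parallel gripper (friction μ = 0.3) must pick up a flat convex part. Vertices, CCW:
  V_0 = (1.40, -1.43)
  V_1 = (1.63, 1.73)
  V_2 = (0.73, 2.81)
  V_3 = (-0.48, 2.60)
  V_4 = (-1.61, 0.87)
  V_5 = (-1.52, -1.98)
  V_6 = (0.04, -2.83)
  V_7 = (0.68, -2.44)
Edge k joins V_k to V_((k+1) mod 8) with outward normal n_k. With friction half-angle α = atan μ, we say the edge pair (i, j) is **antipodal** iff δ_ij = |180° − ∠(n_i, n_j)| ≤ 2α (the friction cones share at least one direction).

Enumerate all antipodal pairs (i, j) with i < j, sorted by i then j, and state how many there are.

α = atan 0.3 = 16.70°;  2α = 33.40°
n_0 = (+0.9974, -0.0726)
n_1 = (+0.7682, +0.6402)
n_2 = (-0.1710, +0.9853)
n_3 = (-0.8372, +0.5469)
n_4 = (-0.9995, -0.0316)
n_5 = (-0.4785, -0.8781)
n_6 = (+0.5204, -0.8539)
n_7 = (+0.8143, -0.5805)
  (0,1): δ = 136.03°  ·
  (0,2): δ = 75.99°  ·
  (0,3): δ = 28.99°  ✓
  (0,4): δ = 5.97°  ✓
  (0,5): δ = 65.58°  ·
  (0,6): δ = 125.52°  ·
  (0,7): δ = 148.68°  ·
  (1,2): δ = 119.96°  ·
  (1,3): δ = 72.96°  ·
  (1,4): δ = 38.00°  ·
  (1,5): δ = 21.61°  ✓
  (1,6): δ = 81.55°  ·
  (1,7): δ = 104.71°  ·
  (2,3): δ = 133.00°  ·
  (2,4): δ = 98.04°  ·
  (2,5): δ = 38.43°  ·
  (2,6): δ = 21.51°  ✓
  (2,7): δ = 44.67°  ·
  (3,4): δ = 145.04°  ·
  (3,5): δ = 85.43°  ·
  (3,6): δ = 25.49°  ✓
  (3,7): δ = 2.33°  ✓
  (4,5): δ = 120.39°  ·
  (4,6): δ = 60.45°  ·
  (4,7): δ = 37.29°  ·
  (5,6): δ = 120.06°  ·
  (5,7): δ = 96.90°  ·
  (6,7): δ = 156.84°  ·
antipodal pairs: 6

count = 6; pairs: (0,3), (0,4), (1,5), (2,6), (3,6), (3,7)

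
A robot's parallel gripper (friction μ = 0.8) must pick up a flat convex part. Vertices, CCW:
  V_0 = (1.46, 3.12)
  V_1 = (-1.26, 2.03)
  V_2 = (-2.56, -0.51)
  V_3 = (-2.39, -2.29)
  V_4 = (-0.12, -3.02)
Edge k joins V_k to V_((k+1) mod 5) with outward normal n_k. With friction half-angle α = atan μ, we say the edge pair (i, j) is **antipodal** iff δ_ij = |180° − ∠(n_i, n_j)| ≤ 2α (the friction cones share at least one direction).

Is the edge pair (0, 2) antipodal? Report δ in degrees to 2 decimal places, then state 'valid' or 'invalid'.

α = atan 0.8 = 38.66°;  2α = 77.32°
edge 0: e_0 = (-2.72, -1.09);  n_0 = (-0.3720, +0.9282)
edge 2: e_2 = (+0.17, -1.78);  n_2 = (-0.9955, -0.0951)
∠(n_0, n_2) = 73.62°
δ = |180° − 73.62°| = 106.38°
106.38° > 2α = 77.32°  →  invalid

δ = 106.38°, invalid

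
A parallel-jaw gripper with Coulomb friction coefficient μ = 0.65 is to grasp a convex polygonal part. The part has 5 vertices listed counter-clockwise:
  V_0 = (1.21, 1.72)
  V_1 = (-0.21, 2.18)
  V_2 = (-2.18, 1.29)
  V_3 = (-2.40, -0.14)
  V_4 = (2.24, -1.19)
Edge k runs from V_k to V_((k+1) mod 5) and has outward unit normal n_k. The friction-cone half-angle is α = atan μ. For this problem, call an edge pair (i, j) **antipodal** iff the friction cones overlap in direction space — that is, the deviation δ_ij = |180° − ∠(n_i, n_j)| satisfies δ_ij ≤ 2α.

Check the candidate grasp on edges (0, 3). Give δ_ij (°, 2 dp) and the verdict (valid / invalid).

δ = 5.20°, valid

α = atan 0.65 = 33.02°;  2α = 66.05°
edge 0: e_0 = (-1.42, +0.46);  n_0 = (+0.3082, +0.9513)
edge 3: e_3 = (+4.64, -1.05);  n_3 = (-0.2207, -0.9753)
∠(n_0, n_3) = 174.80°
δ = |180° − 174.80°| = 5.20°
5.20° ≤ 2α = 66.05°  →  valid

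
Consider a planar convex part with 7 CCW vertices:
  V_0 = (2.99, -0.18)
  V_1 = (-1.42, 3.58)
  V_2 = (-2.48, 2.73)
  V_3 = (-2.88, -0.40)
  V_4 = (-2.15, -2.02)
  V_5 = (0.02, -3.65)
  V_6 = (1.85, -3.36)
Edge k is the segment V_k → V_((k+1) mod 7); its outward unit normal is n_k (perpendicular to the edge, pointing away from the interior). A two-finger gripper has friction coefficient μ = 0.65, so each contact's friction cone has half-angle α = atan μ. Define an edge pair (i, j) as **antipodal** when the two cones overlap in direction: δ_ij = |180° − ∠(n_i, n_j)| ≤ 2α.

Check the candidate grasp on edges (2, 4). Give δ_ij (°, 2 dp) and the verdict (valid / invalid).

α = atan 0.65 = 33.02°;  2α = 66.05°
edge 2: e_2 = (-0.40, -3.13);  n_2 = (-0.9919, +0.1268)
edge 4: e_4 = (+2.17, -1.63);  n_4 = (-0.6006, -0.7996)
∠(n_2, n_4) = 60.37°
δ = |180° − 60.37°| = 119.63°
119.63° > 2α = 66.05°  →  invalid

δ = 119.63°, invalid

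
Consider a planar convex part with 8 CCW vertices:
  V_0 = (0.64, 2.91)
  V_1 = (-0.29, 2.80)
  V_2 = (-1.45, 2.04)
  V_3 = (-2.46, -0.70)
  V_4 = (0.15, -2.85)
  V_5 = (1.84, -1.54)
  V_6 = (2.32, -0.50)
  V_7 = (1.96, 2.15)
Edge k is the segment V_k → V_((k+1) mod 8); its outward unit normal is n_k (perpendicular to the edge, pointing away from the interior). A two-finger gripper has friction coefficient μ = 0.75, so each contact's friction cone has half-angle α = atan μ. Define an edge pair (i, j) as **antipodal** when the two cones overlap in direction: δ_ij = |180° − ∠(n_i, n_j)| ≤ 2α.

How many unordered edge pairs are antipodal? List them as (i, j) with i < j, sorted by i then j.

α = atan 0.75 = 36.87°;  2α = 73.74°
n_0 = (-0.1175, +0.9931)
n_1 = (-0.5480, +0.8365)
n_2 = (-0.9383, +0.3459)
n_3 = (-0.6358, -0.7718)
n_4 = (+0.6126, -0.7904)
n_5 = (+0.9080, -0.4191)
n_6 = (+0.9909, +0.1346)
n_7 = (+0.4990, +0.8666)
  (0,1): δ = 153.51°  ·
  (0,2): δ = 116.98°  ·
  (0,3): δ = 46.23°  ✓
  (0,4): δ = 31.04°  ✓
  (0,5): δ = 58.48°  ✓
  (0,6): δ = 90.99°  ·
  (0,7): δ = 143.32°  ·
  (1,2): δ = 143.47°  ·
  (1,3): δ = 72.71°  ✓
  (1,4): δ = 4.55°  ✓
  (1,5): δ = 31.99°  ✓
  (1,6): δ = 64.50°  ✓
  (1,7): δ = 116.84°  ·
  (2,3): δ = 109.25°  ·
  (2,4): δ = 31.98°  ✓
  (2,5): δ = 4.54°  ✓
  (2,6): δ = 27.97°  ✓
  (2,7): δ = 80.30°  ·
  (3,4): δ = 102.74°  ·
  (3,5): δ = 75.29°  ·
  (3,6): δ = 42.78°  ✓
  (3,7): δ = 9.55°  ✓
  (4,5): δ = 152.56°  ·
  (4,6): δ = 120.04°  ·
  (4,7): δ = 67.71°  ✓
  (5,6): δ = 147.49°  ·
  (5,7): δ = 95.16°  ·
  (6,7): δ = 127.67°  ·
antipodal pairs: 13

count = 13; pairs: (0,3), (0,4), (0,5), (1,3), (1,4), (1,5), (1,6), (2,4), (2,5), (2,6), (3,6), (3,7), (4,7)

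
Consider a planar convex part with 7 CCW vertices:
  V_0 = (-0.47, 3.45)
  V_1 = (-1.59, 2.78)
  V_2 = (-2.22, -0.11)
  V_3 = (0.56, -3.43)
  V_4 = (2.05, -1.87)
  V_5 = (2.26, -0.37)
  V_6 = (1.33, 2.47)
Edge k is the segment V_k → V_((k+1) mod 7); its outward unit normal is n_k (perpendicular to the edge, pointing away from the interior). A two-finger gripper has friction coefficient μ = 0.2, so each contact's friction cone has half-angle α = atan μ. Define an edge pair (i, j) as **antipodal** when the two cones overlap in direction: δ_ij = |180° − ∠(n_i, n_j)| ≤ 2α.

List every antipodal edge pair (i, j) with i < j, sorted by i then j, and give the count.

count = 4; pairs: (0,3), (1,4), (2,5), (2,6)

α = atan 0.2 = 11.31°;  2α = 22.62°
n_0 = (-0.5134, +0.8582)
n_1 = (-0.9771, +0.2130)
n_2 = (-0.7667, -0.6420)
n_3 = (+0.7231, -0.6907)
n_4 = (+0.9903, -0.1386)
n_5 = (+0.9503, +0.3112)
n_6 = (+0.4782, +0.8783)
  (0,1): δ = 133.19°  ·
  (0,2): δ = 80.95°  ·
  (0,3): δ = 15.43°  ✓
  (0,4): δ = 51.14°  ·
  (0,5): δ = 77.24°  ·
  (0,6): δ = 120.55°  ·
  (1,2): δ = 127.76°  ·
  (1,3): δ = 31.39°  ·
  (1,4): δ = 4.33°  ✓
  (1,5): δ = 30.43°  ·
  (1,6): δ = 73.73°  ·
  (2,3): δ = 83.63°  ·
  (2,4): δ = 47.91°  ·
  (2,5): δ = 21.81°  ✓
  (2,6): δ = 21.49°  ✓
  (3,4): δ = 144.28°  ·
  (3,5): δ = 118.18°  ·
  (3,6): δ = 74.88°  ·
  (4,5): δ = 153.90°  ·
  (4,6): δ = 110.60°  ·
  (5,6): δ = 136.70°  ·
antipodal pairs: 4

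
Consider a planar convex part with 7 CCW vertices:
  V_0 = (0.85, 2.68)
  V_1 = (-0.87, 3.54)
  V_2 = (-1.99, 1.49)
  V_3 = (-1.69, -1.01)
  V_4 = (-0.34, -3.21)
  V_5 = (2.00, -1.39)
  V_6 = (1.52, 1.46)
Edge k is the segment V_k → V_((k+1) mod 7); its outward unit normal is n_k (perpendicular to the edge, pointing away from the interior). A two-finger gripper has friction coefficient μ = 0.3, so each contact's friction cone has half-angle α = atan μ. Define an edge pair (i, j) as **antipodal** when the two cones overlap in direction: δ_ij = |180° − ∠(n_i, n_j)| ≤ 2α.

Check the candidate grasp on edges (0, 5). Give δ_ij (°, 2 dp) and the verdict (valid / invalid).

δ = 126.13°, invalid

α = atan 0.3 = 16.70°;  2α = 33.40°
edge 0: e_0 = (-1.72, +0.86);  n_0 = (+0.4472, +0.8944)
edge 5: e_5 = (-0.48, +2.85);  n_5 = (+0.9861, +0.1661)
∠(n_0, n_5) = 53.87°
δ = |180° − 53.87°| = 126.13°
126.13° > 2α = 33.40°  →  invalid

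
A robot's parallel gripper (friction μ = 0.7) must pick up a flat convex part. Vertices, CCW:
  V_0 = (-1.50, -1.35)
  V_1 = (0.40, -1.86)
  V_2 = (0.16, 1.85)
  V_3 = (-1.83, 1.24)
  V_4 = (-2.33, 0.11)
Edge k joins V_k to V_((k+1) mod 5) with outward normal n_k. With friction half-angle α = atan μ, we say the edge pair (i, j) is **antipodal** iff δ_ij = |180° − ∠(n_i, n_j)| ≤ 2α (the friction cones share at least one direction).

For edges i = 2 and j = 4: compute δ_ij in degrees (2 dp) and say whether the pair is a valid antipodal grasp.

δ = 77.42°, invalid

α = atan 0.7 = 34.99°;  2α = 69.98°
edge 2: e_2 = (-1.99, -0.61);  n_2 = (-0.2931, +0.9561)
edge 4: e_4 = (+0.83, -1.46);  n_4 = (-0.8693, -0.4942)
∠(n_2, n_4) = 102.58°
δ = |180° − 102.58°| = 77.42°
77.42° > 2α = 69.98°  →  invalid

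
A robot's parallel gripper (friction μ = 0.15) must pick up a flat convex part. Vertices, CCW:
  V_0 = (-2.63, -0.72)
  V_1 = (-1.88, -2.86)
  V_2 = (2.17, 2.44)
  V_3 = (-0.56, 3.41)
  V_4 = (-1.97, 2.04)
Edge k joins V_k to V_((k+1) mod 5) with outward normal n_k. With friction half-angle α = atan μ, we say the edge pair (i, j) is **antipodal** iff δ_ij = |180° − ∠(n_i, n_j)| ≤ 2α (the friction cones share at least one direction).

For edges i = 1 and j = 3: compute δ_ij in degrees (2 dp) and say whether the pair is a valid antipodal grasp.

δ = 8.44°, valid

α = atan 0.15 = 8.53°;  2α = 17.06°
edge 1: e_1 = (+4.05, +5.30);  n_1 = (+0.7946, -0.6072)
edge 3: e_3 = (-1.41, -1.37);  n_3 = (-0.6969, +0.7172)
∠(n_1, n_3) = 171.56°
δ = |180° − 171.56°| = 8.44°
8.44° ≤ 2α = 17.06°  →  valid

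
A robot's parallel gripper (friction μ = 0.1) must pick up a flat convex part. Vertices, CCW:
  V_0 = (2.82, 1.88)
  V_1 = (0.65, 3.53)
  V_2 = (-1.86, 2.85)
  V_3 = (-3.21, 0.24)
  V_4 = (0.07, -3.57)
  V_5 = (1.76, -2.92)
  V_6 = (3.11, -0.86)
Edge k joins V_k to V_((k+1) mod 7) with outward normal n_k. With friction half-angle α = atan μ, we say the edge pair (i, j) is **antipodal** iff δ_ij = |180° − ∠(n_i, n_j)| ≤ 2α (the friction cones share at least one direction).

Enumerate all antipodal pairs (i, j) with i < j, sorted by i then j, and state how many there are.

α = atan 0.1 = 5.71°;  2α = 11.42°
n_0 = (+0.6053, +0.7960)
n_1 = (-0.2615, +0.9652)
n_2 = (-0.8882, +0.4594)
n_3 = (-0.7579, -0.6524)
n_4 = (+0.3590, -0.9333)
n_5 = (+0.8364, -0.5481)
n_6 = (+0.9944, +0.1053)
  (0,1): δ = 127.59°  ·
  (0,2): δ = 80.10°  ·
  (0,3): δ = 12.03°  ·
  (0,4): δ = 58.29°  ·
  (0,5): δ = 94.01°  ·
  (0,6): δ = 133.29°  ·
  (1,2): δ = 132.51°  ·
  (1,3): δ = 64.43°  ·
  (1,4): δ = 5.88°  ✓
  (1,5): δ = 41.60°  ·
  (1,6): δ = 80.88°  ·
  (2,3): δ = 111.93°  ·
  (2,4): δ = 41.61°  ·
  (2,5): δ = 5.89°  ✓
  (2,6): δ = 33.39°  ·
  (3,4): δ = 109.69°  ·
  (3,5): δ = 73.96°  ·
  (3,6): δ = 34.68°  ·
  (4,5): δ = 144.28°  ·
  (4,6): δ = 105.00°  ·
  (5,6): δ = 140.72°  ·
antipodal pairs: 2

count = 2; pairs: (1,4), (2,5)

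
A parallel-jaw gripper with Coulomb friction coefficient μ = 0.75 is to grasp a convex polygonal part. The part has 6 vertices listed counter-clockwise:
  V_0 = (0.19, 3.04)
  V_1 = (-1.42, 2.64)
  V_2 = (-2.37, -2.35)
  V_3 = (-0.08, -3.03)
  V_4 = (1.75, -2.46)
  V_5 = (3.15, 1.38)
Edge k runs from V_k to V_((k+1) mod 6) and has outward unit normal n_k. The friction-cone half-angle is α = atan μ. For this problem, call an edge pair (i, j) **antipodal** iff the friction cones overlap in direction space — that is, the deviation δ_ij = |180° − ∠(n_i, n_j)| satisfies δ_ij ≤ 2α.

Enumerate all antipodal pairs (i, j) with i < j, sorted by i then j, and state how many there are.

α = atan 0.75 = 36.87°;  2α = 73.74°
n_0 = (-0.2411, +0.9705)
n_1 = (-0.9824, +0.1870)
n_2 = (-0.2847, -0.9586)
n_3 = (+0.2974, -0.9548)
n_4 = (+0.9395, -0.3425)
n_5 = (+0.4891, +0.8722)
  (0,1): δ = 114.73°  ·
  (0,2): δ = 30.49°  ✓
  (0,3): δ = 3.35°  ✓
  (0,4): δ = 56.02°  ✓
  (0,5): δ = 136.76°  ·
  (1,2): δ = 95.76°  ·
  (1,3): δ = 61.92°  ✓
  (1,4): δ = 9.25°  ✓
  (1,5): δ = 71.49°  ✓
  (2,3): δ = 146.16°  ·
  (2,4): δ = 93.49°  ·
  (2,5): δ = 12.75°  ✓
  (3,4): δ = 127.33°  ·
  (3,5): δ = 46.58°  ✓
  (4,5): δ = 99.25°  ·
antipodal pairs: 8

count = 8; pairs: (0,2), (0,3), (0,4), (1,3), (1,4), (1,5), (2,5), (3,5)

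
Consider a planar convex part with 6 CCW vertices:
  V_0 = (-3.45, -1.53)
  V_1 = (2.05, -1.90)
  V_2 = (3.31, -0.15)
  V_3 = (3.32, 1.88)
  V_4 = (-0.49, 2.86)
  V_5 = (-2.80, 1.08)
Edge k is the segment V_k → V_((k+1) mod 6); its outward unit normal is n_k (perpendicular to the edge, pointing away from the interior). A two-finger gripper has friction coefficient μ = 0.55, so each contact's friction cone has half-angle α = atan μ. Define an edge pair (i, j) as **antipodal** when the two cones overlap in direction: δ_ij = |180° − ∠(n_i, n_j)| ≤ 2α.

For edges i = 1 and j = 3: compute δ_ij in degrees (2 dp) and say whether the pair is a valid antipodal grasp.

α = atan 0.55 = 28.81°;  2α = 57.62°
edge 1: e_1 = (+1.26, +1.75);  n_1 = (+0.8115, -0.5843)
edge 3: e_3 = (-3.81, +0.98);  n_3 = (+0.2491, +0.9685)
∠(n_1, n_3) = 111.33°
δ = |180° − 111.33°| = 68.67°
68.67° > 2α = 57.62°  →  invalid

δ = 68.67°, invalid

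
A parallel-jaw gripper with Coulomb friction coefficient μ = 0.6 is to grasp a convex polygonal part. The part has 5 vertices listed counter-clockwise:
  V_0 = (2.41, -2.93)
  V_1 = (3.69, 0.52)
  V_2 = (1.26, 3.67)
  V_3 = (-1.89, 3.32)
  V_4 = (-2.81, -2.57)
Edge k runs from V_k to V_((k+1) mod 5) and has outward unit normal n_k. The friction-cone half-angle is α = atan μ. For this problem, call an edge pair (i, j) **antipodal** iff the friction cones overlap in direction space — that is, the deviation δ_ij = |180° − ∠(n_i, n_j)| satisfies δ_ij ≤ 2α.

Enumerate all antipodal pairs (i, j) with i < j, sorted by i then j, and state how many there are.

α = atan 0.6 = 30.96°;  2α = 61.93°
n_0 = (+0.9376, -0.3478)
n_1 = (+0.7918, +0.6108)
n_2 = (-0.1104, +0.9939)
n_3 = (-0.9880, +0.1543)
n_4 = (-0.0688, -0.9976)
  (0,1): δ = 122.00°  ·
  (0,2): δ = 63.30°  ·
  (0,3): δ = 11.48°  ✓
  (0,4): δ = 106.41°  ·
  (1,2): δ = 121.31°  ·
  (1,3): δ = 46.53°  ✓
  (1,4): δ = 48.41°  ✓
  (2,3): δ = 105.22°  ·
  (2,4): δ = 10.29°  ✓
  (3,4): δ = 85.07°  ·
antipodal pairs: 4

count = 4; pairs: (0,3), (1,3), (1,4), (2,4)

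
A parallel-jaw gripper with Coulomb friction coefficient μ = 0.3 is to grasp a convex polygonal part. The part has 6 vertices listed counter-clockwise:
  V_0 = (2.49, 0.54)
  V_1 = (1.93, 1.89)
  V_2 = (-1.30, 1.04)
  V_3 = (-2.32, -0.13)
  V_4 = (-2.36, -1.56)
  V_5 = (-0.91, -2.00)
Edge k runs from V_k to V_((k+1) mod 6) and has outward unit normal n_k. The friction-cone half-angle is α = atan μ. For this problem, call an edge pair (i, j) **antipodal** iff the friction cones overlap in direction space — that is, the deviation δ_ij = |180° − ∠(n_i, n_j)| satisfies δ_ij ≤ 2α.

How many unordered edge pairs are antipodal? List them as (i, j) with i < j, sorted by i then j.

α = atan 0.3 = 16.70°;  2α = 33.40°
n_0 = (+0.9237, +0.3832)
n_1 = (-0.2545, +0.9671)
n_2 = (-0.7538, +0.6571)
n_3 = (-0.9996, +0.0280)
n_4 = (-0.2904, -0.9569)
n_5 = (+0.5985, -0.8011)
  (0,1): δ = 97.79°  ·
  (0,2): δ = 63.61°  ·
  (0,3): δ = 24.13°  ✓
  (0,4): δ = 50.59°  ·
  (0,5): δ = 104.23°  ·
  (1,2): δ = 145.83°  ·
  (1,3): δ = 106.35°  ·
  (1,4): δ = 31.62°  ✓
  (1,5): δ = 22.02°  ✓
  (2,3): δ = 140.52°  ·
  (2,4): δ = 65.80°  ·
  (2,5): δ = 12.16°  ✓
  (3,4): δ = 105.28°  ·
  (3,5): δ = 51.64°  ·
  (4,5): δ = 126.36°  ·
antipodal pairs: 4

count = 4; pairs: (0,3), (1,4), (1,5), (2,5)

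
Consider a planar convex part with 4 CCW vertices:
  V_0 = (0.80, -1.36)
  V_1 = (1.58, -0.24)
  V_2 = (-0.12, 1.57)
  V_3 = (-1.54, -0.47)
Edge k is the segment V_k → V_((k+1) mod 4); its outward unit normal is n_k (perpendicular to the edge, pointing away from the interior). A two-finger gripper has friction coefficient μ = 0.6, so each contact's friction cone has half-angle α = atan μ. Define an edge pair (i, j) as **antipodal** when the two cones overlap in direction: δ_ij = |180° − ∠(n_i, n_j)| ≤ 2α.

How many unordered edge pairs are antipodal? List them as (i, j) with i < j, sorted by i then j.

count = 2; pairs: (0,2), (1,3)

α = atan 0.6 = 30.96°;  2α = 61.93°
n_0 = (+0.8206, -0.5715)
n_1 = (+0.7289, +0.6846)
n_2 = (-0.8207, +0.5713)
n_3 = (-0.3555, -0.9347)
  (0,1): δ = 101.94°  ·
  (0,2): δ = 0.01°  ✓
  (0,3): δ = 104.03°  ·
  (1,2): δ = 78.05°  ·
  (1,3): δ = 25.97°  ✓
  (2,3): δ = 75.98°  ·
antipodal pairs: 2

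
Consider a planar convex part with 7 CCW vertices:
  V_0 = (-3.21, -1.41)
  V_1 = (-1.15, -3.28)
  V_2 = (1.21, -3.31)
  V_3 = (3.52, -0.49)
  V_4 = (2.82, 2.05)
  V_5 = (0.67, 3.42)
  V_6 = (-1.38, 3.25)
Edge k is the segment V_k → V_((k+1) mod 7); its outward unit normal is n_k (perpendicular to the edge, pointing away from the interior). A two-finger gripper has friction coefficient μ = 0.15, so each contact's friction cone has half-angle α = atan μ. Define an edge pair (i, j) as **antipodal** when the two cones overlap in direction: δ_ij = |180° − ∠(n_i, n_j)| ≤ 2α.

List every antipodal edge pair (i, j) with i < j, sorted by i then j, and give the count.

α = atan 0.15 = 8.53°;  2α = 17.06°
n_0 = (-0.6721, -0.7404)
n_1 = (-0.0127, -0.9999)
n_2 = (+0.7736, -0.6337)
n_3 = (+0.9641, +0.2657)
n_4 = (+0.5374, +0.8433)
n_5 = (-0.0826, +0.9966)
n_6 = (-0.9308, +0.3655)
  (0,1): δ = 138.50°  ·
  (0,2): δ = 87.09°  ·
  (0,3): δ = 32.36°  ·
  (0,4): δ = 9.73°  ✓
  (0,5): δ = 46.97°  ·
  (0,6): δ = 110.79°  ·
  (1,2): δ = 128.59°  ·
  (1,3): δ = 73.86°  ·
  (1,4): δ = 31.78°  ·
  (1,5): δ = 5.47°  ✓
  (1,6): δ = 69.29°  ·
  (2,3): δ = 125.27°  ·
  (2,4): δ = 83.18°  ·
  (2,5): δ = 45.94°  ·
  (2,6): δ = 17.88°  ·
  (3,4): δ = 137.91°  ·
  (3,5): δ = 100.67°  ·
  (3,6): δ = 36.85°  ·
  (4,5): δ = 142.75°  ·
  (4,6): δ = 78.93°  ·
  (5,6): δ = 116.18°  ·
antipodal pairs: 2

count = 2; pairs: (0,4), (1,5)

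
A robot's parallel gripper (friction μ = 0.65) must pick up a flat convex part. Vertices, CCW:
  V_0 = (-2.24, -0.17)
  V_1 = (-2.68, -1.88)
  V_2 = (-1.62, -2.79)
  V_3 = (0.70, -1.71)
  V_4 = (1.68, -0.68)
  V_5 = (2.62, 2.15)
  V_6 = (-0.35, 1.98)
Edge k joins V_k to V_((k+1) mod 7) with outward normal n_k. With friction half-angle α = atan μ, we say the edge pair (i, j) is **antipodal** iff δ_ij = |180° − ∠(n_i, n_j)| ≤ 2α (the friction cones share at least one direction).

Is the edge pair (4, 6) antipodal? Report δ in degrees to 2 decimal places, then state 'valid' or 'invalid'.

α = atan 0.65 = 33.02°;  2α = 66.05°
edge 4: e_4 = (+0.94, +2.83);  n_4 = (+0.9490, -0.3152)
edge 6: e_6 = (-1.89, -2.15);  n_6 = (-0.7511, +0.6602)
∠(n_4, n_6) = 157.06°
δ = |180° − 157.06°| = 22.94°
22.94° ≤ 2α = 66.05°  →  valid

δ = 22.94°, valid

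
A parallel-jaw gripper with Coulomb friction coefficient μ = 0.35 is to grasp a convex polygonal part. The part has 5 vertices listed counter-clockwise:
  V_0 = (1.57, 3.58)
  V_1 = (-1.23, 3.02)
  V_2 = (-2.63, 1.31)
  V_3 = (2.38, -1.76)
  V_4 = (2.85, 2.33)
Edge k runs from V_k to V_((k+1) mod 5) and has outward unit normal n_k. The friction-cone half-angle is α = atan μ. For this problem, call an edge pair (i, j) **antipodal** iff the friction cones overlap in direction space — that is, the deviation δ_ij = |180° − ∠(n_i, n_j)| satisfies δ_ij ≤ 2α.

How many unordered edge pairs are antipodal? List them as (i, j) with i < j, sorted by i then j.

α = atan 0.35 = 19.29°;  2α = 38.58°
n_0 = (-0.1961, +0.9806)
n_1 = (-0.7738, +0.6335)
n_2 = (-0.5225, -0.8527)
n_3 = (+0.9935, -0.1142)
n_4 = (+0.6987, +0.7154)
  (0,1): δ = 140.62°  ·
  (0,2): δ = 42.81°  ·
  (0,3): δ = 72.13°  ·
  (0,4): δ = 124.37°  ·
  (1,2): δ = 82.19°  ·
  (1,3): δ = 32.75°  ✓
  (1,4): δ = 84.99°  ·
  (2,3): δ = 65.06°  ·
  (2,4): δ = 12.82°  ✓
  (3,4): δ = 127.77°  ·
antipodal pairs: 2

count = 2; pairs: (1,3), (2,4)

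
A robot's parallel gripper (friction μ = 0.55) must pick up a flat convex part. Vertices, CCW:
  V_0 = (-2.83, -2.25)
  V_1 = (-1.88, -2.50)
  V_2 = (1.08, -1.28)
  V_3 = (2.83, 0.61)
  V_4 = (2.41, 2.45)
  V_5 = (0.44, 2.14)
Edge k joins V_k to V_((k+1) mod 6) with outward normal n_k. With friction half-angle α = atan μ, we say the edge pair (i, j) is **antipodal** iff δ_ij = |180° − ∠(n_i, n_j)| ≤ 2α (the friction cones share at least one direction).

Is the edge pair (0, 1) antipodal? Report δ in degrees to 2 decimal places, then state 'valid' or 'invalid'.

δ = 142.86°, invalid

α = atan 0.55 = 28.81°;  2α = 57.62°
edge 0: e_0 = (+0.95, -0.25);  n_0 = (-0.2545, -0.9671)
edge 1: e_1 = (+2.96, +1.22);  n_1 = (+0.3811, -0.9245)
∠(n_0, n_1) = 37.14°
δ = |180° − 37.14°| = 142.86°
142.86° > 2α = 57.62°  →  invalid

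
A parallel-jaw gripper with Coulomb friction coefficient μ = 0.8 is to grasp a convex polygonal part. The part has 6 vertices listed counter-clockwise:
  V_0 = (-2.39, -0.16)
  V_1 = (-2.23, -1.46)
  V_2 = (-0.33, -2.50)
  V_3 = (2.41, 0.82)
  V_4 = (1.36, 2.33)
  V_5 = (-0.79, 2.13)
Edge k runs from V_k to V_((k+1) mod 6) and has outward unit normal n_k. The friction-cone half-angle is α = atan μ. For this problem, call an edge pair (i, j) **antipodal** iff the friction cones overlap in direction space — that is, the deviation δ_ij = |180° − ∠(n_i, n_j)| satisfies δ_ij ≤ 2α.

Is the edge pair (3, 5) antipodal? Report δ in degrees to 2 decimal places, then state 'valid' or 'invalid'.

δ = 69.75°, valid

α = atan 0.8 = 38.66°;  2α = 77.32°
edge 3: e_3 = (-1.05, +1.51);  n_3 = (+0.8210, +0.5709)
edge 5: e_5 = (-1.60, -2.29);  n_5 = (-0.8197, +0.5727)
∠(n_3, n_5) = 110.25°
δ = |180° − 110.25°| = 69.75°
69.75° ≤ 2α = 77.32°  →  valid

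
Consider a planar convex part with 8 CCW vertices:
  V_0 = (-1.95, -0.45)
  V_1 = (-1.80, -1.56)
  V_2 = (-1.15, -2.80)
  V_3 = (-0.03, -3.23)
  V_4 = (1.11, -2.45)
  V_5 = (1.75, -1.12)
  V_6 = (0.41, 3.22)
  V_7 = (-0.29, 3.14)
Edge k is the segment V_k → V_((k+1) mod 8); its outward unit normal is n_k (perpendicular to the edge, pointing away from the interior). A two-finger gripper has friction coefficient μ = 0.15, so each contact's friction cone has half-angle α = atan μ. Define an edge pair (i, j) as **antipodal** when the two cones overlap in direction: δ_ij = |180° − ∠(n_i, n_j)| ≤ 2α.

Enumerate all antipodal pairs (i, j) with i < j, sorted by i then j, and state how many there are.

α = atan 0.15 = 8.53°;  2α = 17.06°
n_0 = (-0.9910, -0.1339)
n_1 = (-0.8857, -0.4643)
n_2 = (-0.3584, -0.9336)
n_3 = (+0.5647, -0.8253)
n_4 = (+0.9011, -0.4336)
n_5 = (+0.9555, +0.2950)
n_6 = (-0.1135, +0.9935)
n_7 = (-0.9077, +0.4197)
  (0,1): δ = 160.03°  ·
  (0,2): δ = 118.70°  ·
  (0,3): δ = 63.32°  ·
  (0,4): δ = 33.39°  ·
  (0,5): δ = 9.46°  ✓
  (0,6): δ = 88.82°  ·
  (0,7): δ = 147.49°  ·
  (1,2): δ = 138.67°  ·
  (1,3): δ = 83.28°  ·
  (1,4): δ = 53.36°  ·
  (1,5): δ = 10.50°  ✓
  (1,6): δ = 68.86°  ·
  (1,7): δ = 127.52°  ·
  (2,3): δ = 124.62°  ·
  (2,4): δ = 94.69°  ·
  (2,5): δ = 51.84°  ·
  (2,6): δ = 27.52°  ·
  (2,7): δ = 86.19°  ·
  (3,4): δ = 150.08°  ·
  (3,5): δ = 107.22°  ·
  (3,6): δ = 27.86°  ·
  (3,7): δ = 30.80°  ·
  (4,5): δ = 137.14°  ·
  (4,6): δ = 57.78°  ·
  (4,7): δ = 0.88°  ✓
  (5,6): δ = 100.64°  ·
  (5,7): δ = 41.97°  ·
  (6,7): δ = 121.34°  ·
antipodal pairs: 3

count = 3; pairs: (0,5), (1,5), (4,7)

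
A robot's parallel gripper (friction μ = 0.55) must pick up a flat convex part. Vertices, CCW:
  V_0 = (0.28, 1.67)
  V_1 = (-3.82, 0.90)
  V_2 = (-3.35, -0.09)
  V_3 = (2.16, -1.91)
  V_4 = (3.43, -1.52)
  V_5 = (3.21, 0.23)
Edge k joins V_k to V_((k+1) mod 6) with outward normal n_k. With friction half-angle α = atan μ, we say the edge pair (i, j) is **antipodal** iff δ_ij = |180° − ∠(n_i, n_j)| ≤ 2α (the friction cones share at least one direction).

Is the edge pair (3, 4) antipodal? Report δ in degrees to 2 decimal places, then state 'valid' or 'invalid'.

α = atan 0.55 = 28.81°;  2α = 57.62°
edge 3: e_3 = (+1.27, +0.39);  n_3 = (+0.2936, -0.9559)
edge 4: e_4 = (-0.22, +1.75);  n_4 = (+0.9922, +0.1247)
∠(n_3, n_4) = 80.09°
δ = |180° − 80.09°| = 99.91°
99.91° > 2α = 57.62°  →  invalid

δ = 99.91°, invalid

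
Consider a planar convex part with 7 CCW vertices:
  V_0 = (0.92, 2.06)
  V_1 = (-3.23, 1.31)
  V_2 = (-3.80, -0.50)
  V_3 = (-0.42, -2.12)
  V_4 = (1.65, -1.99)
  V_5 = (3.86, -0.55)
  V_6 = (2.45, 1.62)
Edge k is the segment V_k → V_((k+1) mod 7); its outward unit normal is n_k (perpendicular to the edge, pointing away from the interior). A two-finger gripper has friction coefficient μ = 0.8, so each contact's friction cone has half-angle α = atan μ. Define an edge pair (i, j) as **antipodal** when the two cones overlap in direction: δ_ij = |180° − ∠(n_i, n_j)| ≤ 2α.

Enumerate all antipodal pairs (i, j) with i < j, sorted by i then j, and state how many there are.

count = 11; pairs: (0,2), (0,3), (0,4), (1,3), (1,4), (1,5), (2,5), (2,6), (3,5), (3,6), (4,6)

α = atan 0.8 = 38.66°;  2α = 77.32°
n_0 = (-0.1778, +0.9841)
n_1 = (-0.9538, +0.3004)
n_2 = (-0.4322, -0.9018)
n_3 = (+0.0627, -0.9980)
n_4 = (+0.5459, -0.8378)
n_5 = (+0.8385, +0.5449)
n_6 = (+0.2764, +0.9610)
  (0,1): δ = 117.72°  ·
  (0,2): δ = 35.85°  ✓
  (0,3): δ = 6.65°  ✓
  (0,4): δ = 22.84°  ✓
  (0,5): δ = 112.77°  ·
  (0,6): δ = 153.71°  ·
  (1,2): δ = 98.13°  ·
  (1,3): δ = 68.93°  ✓
  (1,4): δ = 39.43°  ✓
  (1,5): δ = 50.49°  ✓
  (1,6): δ = 91.44°  ·
  (2,3): δ = 150.80°  ·
  (2,4): δ = 121.30°  ·
  (2,5): δ = 31.38°  ✓
  (2,6): δ = 9.56°  ✓
  (3,4): δ = 150.51°  ·
  (3,5): δ = 60.58°  ✓
  (3,6): δ = 19.64°  ✓
  (4,5): δ = 90.07°  ·
  (4,6): δ = 49.13°  ✓
  (5,6): δ = 139.06°  ·
antipodal pairs: 11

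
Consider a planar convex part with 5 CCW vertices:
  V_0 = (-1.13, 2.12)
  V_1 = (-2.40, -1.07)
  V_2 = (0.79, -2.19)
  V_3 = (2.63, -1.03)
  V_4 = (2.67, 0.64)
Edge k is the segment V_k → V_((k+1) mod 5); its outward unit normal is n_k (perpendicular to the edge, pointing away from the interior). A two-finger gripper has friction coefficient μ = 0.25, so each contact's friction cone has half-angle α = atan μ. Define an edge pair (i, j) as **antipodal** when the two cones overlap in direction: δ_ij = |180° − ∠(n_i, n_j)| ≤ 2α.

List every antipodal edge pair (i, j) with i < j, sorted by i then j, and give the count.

count = 2; pairs: (0,3), (1,4)

α = atan 0.25 = 14.04°;  2α = 28.07°
n_0 = (-0.9291, +0.3699)
n_1 = (-0.3313, -0.9435)
n_2 = (+0.5333, -0.8459)
n_3 = (+0.9997, -0.0239)
n_4 = (+0.3629, +0.9318)
  (0,1): δ = 87.64°  ·
  (0,2): δ = 36.06°  ·
  (0,3): δ = 20.34°  ✓
  (0,4): δ = 90.43°  ·
  (1,2): δ = 128.43°  ·
  (1,3): δ = 72.03°  ·
  (1,4): δ = 1.93°  ✓
  (2,3): δ = 123.60°  ·
  (2,4): δ = 53.51°  ·
  (3,4): δ = 109.91°  ·
antipodal pairs: 2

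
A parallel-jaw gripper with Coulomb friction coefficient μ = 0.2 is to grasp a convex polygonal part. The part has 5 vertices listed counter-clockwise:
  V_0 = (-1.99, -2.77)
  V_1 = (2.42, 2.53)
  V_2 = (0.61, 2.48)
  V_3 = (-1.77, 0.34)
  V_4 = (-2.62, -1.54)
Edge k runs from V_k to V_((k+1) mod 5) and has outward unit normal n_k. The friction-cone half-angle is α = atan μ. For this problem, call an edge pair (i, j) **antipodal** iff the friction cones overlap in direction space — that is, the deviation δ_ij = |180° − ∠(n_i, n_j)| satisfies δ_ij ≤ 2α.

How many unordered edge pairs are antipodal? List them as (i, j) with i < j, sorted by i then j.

α = atan 0.2 = 11.31°;  2α = 22.62°
n_0 = (+0.7687, -0.6396)
n_1 = (-0.0276, +0.9996)
n_2 = (-0.6686, +0.7436)
n_3 = (-0.9112, +0.4120)
n_4 = (-0.8900, -0.4559)
  (0,1): δ = 48.65°  ·
  (0,2): δ = 8.28°  ✓
  (0,3): δ = 15.43°  ✓
  (0,4): δ = 66.88°  ·
  (1,2): δ = 139.62°  ·
  (1,3): δ = 115.91°  ·
  (1,4): δ = 64.46°  ·
  (2,3): δ = 156.29°  ·
  (2,4): δ = 104.84°  ·
  (3,4): δ = 128.55°  ·
antipodal pairs: 2

count = 2; pairs: (0,2), (0,3)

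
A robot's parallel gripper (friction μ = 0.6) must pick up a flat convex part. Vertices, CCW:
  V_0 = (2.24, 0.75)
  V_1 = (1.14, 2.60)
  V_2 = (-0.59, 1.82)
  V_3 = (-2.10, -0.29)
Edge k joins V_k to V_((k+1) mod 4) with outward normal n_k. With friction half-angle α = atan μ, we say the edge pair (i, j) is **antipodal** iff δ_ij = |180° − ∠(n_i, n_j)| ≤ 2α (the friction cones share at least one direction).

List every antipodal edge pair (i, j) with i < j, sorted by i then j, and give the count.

count = 2; pairs: (1,3), (2,3)

α = atan 0.6 = 30.96°;  2α = 61.93°
n_0 = (+0.8595, +0.5111)
n_1 = (-0.4110, +0.9116)
n_2 = (-0.8132, +0.5820)
n_3 = (+0.2330, -0.9725)
  (0,1): δ = 96.47°  ·
  (0,2): δ = 66.32°  ·
  (0,3): δ = 72.74°  ·
  (1,2): δ = 149.86°  ·
  (1,3): δ = 10.79°  ✓
  (2,3): δ = 40.94°  ✓
antipodal pairs: 2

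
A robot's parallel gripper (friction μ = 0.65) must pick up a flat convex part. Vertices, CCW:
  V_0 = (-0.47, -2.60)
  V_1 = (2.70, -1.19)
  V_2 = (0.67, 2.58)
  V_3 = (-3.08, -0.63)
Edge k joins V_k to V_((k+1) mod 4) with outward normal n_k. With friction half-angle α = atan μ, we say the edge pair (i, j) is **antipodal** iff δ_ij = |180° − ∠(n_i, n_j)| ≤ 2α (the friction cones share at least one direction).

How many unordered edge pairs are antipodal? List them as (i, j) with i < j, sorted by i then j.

count = 2; pairs: (0,2), (1,3)

α = atan 0.65 = 33.02°;  2α = 66.05°
n_0 = (+0.4064, -0.9137)
n_1 = (+0.8805, +0.4741)
n_2 = (-0.6503, +0.7597)
n_3 = (-0.6024, -0.7982)
  (0,1): δ = 85.68°  ·
  (0,2): δ = 16.58°  ✓
  (0,3): δ = 118.98°  ·
  (1,2): δ = 77.74°  ·
  (1,3): δ = 24.65°  ✓
  (2,3): δ = 77.61°  ·
antipodal pairs: 2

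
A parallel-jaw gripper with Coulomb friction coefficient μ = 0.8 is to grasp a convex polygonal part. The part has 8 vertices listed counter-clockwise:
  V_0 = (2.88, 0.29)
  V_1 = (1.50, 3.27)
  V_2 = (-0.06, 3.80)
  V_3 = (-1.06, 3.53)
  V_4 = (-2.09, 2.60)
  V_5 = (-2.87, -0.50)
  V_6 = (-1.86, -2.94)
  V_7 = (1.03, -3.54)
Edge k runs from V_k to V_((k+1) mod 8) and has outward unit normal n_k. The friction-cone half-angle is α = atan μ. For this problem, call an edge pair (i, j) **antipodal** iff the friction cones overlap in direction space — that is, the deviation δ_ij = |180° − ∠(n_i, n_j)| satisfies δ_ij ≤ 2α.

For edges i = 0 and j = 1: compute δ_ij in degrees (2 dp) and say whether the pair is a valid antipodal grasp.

α = atan 0.8 = 38.66°;  2α = 77.32°
edge 0: e_0 = (-1.38, +2.98);  n_0 = (+0.9074, +0.4202)
edge 1: e_1 = (-1.56, +0.53);  n_1 = (+0.3217, +0.9468)
∠(n_0, n_1) = 46.39°
δ = |180° − 46.39°| = 133.61°
133.61° > 2α = 77.32°  →  invalid

δ = 133.61°, invalid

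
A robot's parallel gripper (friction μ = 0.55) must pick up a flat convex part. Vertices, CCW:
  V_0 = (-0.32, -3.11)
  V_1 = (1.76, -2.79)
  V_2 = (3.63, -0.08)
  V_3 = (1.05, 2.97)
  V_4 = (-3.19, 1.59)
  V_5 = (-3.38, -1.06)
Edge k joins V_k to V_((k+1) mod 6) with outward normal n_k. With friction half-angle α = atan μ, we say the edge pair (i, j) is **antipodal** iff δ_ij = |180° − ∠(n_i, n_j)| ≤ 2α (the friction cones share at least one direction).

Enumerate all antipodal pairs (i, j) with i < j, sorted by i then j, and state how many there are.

α = atan 0.55 = 28.81°;  2α = 57.62°
n_0 = (+0.1521, -0.9884)
n_1 = (+0.8231, -0.5679)
n_2 = (+0.7635, +0.6458)
n_3 = (-0.3095, +0.9509)
n_4 = (-0.9974, +0.0715)
n_5 = (-0.5566, -0.8308)
  (0,1): δ = 133.35°  ·
  (0,2): δ = 58.52°  ·
  (0,3): δ = 9.28°  ✓
  (0,4): δ = 77.15°  ·
  (0,5): δ = 137.43°  ·
  (1,2): δ = 105.16°  ·
  (1,3): δ = 37.36°  ✓
  (1,4): δ = 30.51°  ✓
  (1,5): δ = 90.79°  ·
  (2,3): δ = 112.20°  ·
  (2,4): δ = 44.33°  ✓
  (2,5): δ = 15.95°  ✓
  (3,4): δ = 112.13°  ·
  (3,5): δ = 51.85°  ✓
  (4,5): δ = 119.72°  ·
antipodal pairs: 6

count = 6; pairs: (0,3), (1,3), (1,4), (2,4), (2,5), (3,5)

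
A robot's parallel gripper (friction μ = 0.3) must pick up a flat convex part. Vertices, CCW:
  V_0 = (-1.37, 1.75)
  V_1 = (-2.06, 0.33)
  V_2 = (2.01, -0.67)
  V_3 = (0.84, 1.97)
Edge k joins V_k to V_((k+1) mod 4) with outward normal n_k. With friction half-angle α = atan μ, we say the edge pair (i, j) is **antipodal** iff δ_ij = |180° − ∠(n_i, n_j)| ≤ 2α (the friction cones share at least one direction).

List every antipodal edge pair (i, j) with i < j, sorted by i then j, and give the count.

count = 1; pairs: (1,3)

α = atan 0.3 = 16.70°;  2α = 33.40°
n_0 = (-0.8994, +0.4371)
n_1 = (-0.2386, -0.9711)
n_2 = (+0.9142, +0.4052)
n_3 = (-0.0991, +0.9951)
  (0,1): δ = 77.89°  ·
  (0,2): δ = 49.82°  ·
  (0,3): δ = 121.60°  ·
  (1,2): δ = 52.29°  ·
  (1,3): δ = 19.49°  ✓
  (2,3): δ = 108.22°  ·
antipodal pairs: 1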